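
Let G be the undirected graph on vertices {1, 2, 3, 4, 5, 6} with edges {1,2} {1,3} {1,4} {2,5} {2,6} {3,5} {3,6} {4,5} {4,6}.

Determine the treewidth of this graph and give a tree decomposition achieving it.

Every bag has size at most 4, so the width is 4 − 1 = 3 and tw(G) ≤ 3. For the lower bound: the 4 vertex sets {4,6}, {1,3}, {5}, {2} are disjoint, each induces a connected subgraph, and every pair is joined by at least one edge of G. Contracting each set to a single vertex therefore yields K_{4} as a minor, and since treewidth is minor-monotone, tw(G) ≥ tw(K_{4}) = 3. The upper and lower bounds meet at 3, so that is the treewidth.

Treewidth 3.
One such decomposition:
Bags: B1 = {1, 4, 5, 6}  B2 = {1, 3, 5, 6}  B3 = {1, 2, 5, 6}
Tree: B1–B2, B2–B3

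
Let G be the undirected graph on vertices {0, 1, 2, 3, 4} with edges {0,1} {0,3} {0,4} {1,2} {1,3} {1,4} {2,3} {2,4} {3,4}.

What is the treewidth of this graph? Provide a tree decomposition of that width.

Treewidth 3.
One optimal decomposition is:
Bags: B1 = {0, 1, 3, 4}  B2 = {1, 2, 3, 4}
Tree: B1–B2

Each bag holds 4 vertices, so the decomposition has width 3, which upper-bounds the treewidth. For the lower bound, the 4 vertices {0, 1, 3, 4} are pairwise adjacent, and any tree decomposition puts a clique entirely inside one bag — forcing width ≥ 3. Therefore the treewidth is 3.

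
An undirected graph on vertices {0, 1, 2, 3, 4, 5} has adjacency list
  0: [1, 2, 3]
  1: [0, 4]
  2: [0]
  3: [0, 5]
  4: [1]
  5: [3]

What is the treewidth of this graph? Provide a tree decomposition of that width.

The largest bag has 2 vertices, giving width 1; this decomposition certifies tw(G) ≤ 1. Since G has at least one edge (e.g. 0–1), it is not an edgeless graph, so tw(G) ≥ 1. The upper and lower bounds meet at 1, so that is the treewidth.

Treewidth 1.
Bags: B1 = {0, 1}  B2 = {0, 2}  B3 = {0, 3}  B4 = {3, 5}  B5 = {1, 4}
Tree: B1–B2, B1–B3, B3–B4, B1–B5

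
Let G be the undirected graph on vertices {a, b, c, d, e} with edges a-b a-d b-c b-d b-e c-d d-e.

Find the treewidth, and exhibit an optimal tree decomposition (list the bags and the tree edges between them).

Treewidth 2.
One optimal decomposition is:
Bags: B1 = {b, d, e}  B2 = {b, c, d}  B3 = {a, b, d}
Tree: B1–B2, B1–B3

The largest bag has 3 vertices, giving width 2; this decomposition certifies tw(G) ≤ 2. For the lower bound, the 3 vertices {b, d, e} are pairwise adjacent, and any tree decomposition puts a clique entirely inside one bag — forcing width ≥ 2. The upper and lower bounds meet at 2, so that is the treewidth.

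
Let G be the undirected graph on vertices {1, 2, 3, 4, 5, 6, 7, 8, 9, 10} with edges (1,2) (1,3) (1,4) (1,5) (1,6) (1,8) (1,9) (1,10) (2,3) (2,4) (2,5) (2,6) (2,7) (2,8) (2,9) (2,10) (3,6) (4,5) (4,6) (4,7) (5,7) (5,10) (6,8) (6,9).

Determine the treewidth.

A width-3 tree decomposition is:
Bags: B1 = {1, 2, 4, 6}  B2 = {1, 2, 4, 5}  B3 = {1, 2, 6, 9}  B4 = {1, 2, 6, 8}  B5 = {1, 2, 3, 6}  B6 = {1, 2, 5, 10}  B7 = {2, 4, 5, 7}
Tree: B1–B2, B1–B3, B3–B4, B4–B5, B2–B6, B2–B7
Every bag has size at most 4, so the width is 4 − 1 = 3 and tw(G) ≤ 3. On the other hand G contains the 4-clique {1, 2, 5, 10}. A clique must lie in a single bag of any decomposition, so no decomposition can have width below 3. Combining the bounds, tw(G) = 3.

3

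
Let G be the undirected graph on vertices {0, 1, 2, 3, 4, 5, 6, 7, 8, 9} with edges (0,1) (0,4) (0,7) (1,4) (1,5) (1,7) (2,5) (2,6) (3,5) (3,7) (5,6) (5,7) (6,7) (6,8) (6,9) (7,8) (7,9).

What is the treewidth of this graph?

2

A width-2 tree decomposition is:
Bags: B1 = {6, 7, 8}  B2 = {5, 6, 7}  B3 = {6, 7, 9}  B4 = {1, 5, 7}  B5 = {3, 5, 7}  B6 = {0, 1, 7}  B7 = {2, 5, 6}  B8 = {0, 1, 4}
Tree: B1–B2, B1–B3, B2–B4, B2–B5, B4–B6, B2–B7, B6–B8
Each bag holds 3 vertices, so the decomposition has width 2, which upper-bounds the treewidth. On the other hand G contains the 3-clique {2, 5, 6}. A clique must lie in a single bag of any decomposition, so no decomposition can have width below 2. Combining the bounds, tw(G) = 2.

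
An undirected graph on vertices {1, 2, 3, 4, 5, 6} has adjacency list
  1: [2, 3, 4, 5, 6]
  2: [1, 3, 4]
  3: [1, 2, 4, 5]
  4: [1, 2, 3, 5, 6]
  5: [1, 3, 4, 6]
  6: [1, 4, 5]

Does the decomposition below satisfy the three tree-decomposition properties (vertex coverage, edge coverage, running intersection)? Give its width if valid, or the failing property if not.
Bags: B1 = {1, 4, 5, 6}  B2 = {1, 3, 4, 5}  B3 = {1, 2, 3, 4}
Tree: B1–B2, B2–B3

Yes; width 3.

Every vertex of G appears in some bag (union = {1, 2, 3, 4, 5, 6}); every edge is covered by a bag; and for each vertex v the set of bags containing v is connected in the bag tree. The decomposition is therefore valid. The largest bag has 4 vertices, so the width is 3.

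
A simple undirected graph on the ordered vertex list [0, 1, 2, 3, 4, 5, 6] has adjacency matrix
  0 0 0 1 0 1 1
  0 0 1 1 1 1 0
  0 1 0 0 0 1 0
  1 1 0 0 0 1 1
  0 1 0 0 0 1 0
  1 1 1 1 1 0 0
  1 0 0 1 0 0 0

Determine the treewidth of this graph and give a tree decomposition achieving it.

Every bag has size at most 3, so the width is 3 − 1 = 2 and tw(G) ≤ 2. Conversely, {0, 3, 5} is a clique of size 3, and the vertices of any clique must share a bag in every tree decomposition; so some bag has ≥ 3 vertices and tw(G) ≥ 2. Hence tw(G) = 2 exactly.

Treewidth 2.
One optimal decomposition is:
Bags: B1 = {0, 3, 6}  B2 = {0, 3, 5}  B3 = {1, 3, 5}  B4 = {1, 2, 5}  B5 = {1, 4, 5}
Tree: B1–B2, B2–B3, B3–B4, B3–B5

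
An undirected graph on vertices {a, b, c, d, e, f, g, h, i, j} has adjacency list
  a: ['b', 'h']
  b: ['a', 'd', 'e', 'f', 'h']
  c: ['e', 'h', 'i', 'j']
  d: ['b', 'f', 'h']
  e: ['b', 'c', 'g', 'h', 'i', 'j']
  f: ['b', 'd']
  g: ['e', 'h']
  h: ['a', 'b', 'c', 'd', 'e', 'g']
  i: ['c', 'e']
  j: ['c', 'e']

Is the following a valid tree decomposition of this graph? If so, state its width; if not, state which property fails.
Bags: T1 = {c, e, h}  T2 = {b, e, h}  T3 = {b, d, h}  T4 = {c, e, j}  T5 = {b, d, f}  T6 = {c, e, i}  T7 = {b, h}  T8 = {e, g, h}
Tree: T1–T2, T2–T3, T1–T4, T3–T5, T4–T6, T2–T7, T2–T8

No — vertex a appears in no bag.

A tree decomposition must satisfy three properties: every vertex lies in some bag; for every edge, both endpoints lie together in some bag; and for every vertex, the bags containing it form a connected subtree. Here vertex a appears in no bag, so the decomposition is invalid.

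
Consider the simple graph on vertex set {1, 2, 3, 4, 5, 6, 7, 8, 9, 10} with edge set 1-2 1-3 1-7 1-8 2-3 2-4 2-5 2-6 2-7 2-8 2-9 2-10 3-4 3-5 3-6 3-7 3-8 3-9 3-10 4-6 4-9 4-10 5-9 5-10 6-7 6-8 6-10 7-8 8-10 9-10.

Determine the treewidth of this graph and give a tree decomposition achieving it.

Treewidth 4.
One optimal decomposition is:
Bags: B1 = {2, 3, 6, 8, 10}  B2 = {2, 3, 6, 7, 8}  B3 = {2, 3, 4, 6, 10}  B4 = {2, 3, 4, 9, 10}  B5 = {1, 2, 3, 7, 8}  B6 = {2, 3, 5, 9, 10}
Tree: B1–B2, B1–B3, B3–B4, B2–B5, B4–B6

Every bag has size at most 5, so the width is 5 − 1 = 4 and tw(G) ≤ 4. On the other hand G contains the 5-clique {1, 2, 3, 7, 8}. A clique must lie in a single bag of any decomposition, so no decomposition can have width below 4. The upper and lower bounds meet at 4, so that is the treewidth.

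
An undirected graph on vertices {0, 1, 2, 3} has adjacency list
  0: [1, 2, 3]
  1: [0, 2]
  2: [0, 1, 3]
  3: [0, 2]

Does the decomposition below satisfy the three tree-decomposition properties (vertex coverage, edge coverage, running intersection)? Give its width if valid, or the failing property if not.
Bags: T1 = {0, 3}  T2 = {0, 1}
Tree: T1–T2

No — vertex 2 appears in no bag.

A tree decomposition must satisfy three properties: every vertex lies in some bag; for every edge, both endpoints lie together in some bag; and for every vertex, the bags containing it form a connected subtree. Here vertex 2 appears in no bag, so the decomposition is invalid.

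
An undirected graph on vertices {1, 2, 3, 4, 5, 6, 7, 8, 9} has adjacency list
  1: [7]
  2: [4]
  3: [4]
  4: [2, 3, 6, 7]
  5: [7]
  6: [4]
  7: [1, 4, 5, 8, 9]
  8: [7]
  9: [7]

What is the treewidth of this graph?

1

A width-1 tree decomposition is:
Bags: B1 = {4, 7}  B2 = {7, 8}  B3 = {1, 7}  B4 = {4, 6}  B5 = {5, 7}  B6 = {7, 9}  B7 = {2, 4}  B8 = {3, 4}
Tree: B1–B2, B2–B3, B1–B4, B1–B5, B2–B6, B4–B7, B7–B8
The largest bag has 2 vertices, giving width 1; this decomposition certifies tw(G) ≤ 1. Any graph with an edge has treewidth ≥ 1, and G has the edge 4–7. Combining the bounds, tw(G) = 1.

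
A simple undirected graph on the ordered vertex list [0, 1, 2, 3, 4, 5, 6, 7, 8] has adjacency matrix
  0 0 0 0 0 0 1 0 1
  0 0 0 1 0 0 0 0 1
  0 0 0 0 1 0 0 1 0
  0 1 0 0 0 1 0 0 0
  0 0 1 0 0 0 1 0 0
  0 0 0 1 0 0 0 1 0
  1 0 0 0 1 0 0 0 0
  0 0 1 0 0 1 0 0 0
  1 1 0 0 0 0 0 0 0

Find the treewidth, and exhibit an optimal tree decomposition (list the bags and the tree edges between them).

The largest bag has 3 vertices, giving width 2; this decomposition certifies tw(G) ≤ 2. The edges 7–2–4–6–0–8–1–3–5–7 form a cycle, so G is not a tree and its treewidth is at least 2. Therefore the treewidth is 2.

Treewidth 2.
One optimal decomposition is:
Bags: B1 = {2, 4, 7}  B2 = {4, 6, 7}  B3 = {0, 6, 7}  B4 = {0, 7, 8}  B5 = {1, 7, 8}  B6 = {1, 3, 7}  B7 = {3, 5, 7}
Tree: B1–B2, B2–B3, B3–B4, B4–B5, B5–B6, B6–B7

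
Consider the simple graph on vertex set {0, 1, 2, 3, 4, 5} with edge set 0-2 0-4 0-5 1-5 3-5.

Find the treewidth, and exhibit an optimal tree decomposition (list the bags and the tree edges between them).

Treewidth 1.
One such decomposition:
Bags: B1 = {0, 5}  B2 = {0, 4}  B3 = {3, 5}  B4 = {0, 2}  B5 = {1, 5}
Tree: B1–B2, B1–B3, B1–B4, B1–B5

The largest bag has 2 vertices, giving width 1; this decomposition certifies tw(G) ≤ 1. Since G has at least one edge (e.g. 0–5), it is not an edgeless graph, so tw(G) ≥ 1. The upper and lower bounds meet at 1, so that is the treewidth.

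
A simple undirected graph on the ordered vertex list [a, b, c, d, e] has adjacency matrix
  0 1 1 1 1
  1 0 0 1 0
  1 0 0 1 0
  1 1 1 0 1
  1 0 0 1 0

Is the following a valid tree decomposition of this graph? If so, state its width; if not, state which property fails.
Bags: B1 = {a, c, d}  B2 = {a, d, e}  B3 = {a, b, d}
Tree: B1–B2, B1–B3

Checking the three conditions: (i) the bags cover all of {a, b, c, d, e}; (ii) for each edge, some bag contains both endpoints; (iii) the bags containing any fixed vertex form a subtree. All hold, so the decomposition is valid with width 3 − 1 = 2.

Yes; width 2.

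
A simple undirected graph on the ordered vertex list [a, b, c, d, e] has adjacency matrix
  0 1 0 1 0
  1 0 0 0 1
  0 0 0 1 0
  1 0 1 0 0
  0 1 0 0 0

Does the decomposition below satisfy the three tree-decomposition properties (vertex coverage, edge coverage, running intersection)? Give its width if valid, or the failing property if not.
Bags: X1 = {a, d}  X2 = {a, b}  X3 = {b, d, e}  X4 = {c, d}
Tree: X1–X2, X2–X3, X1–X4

No — bags containing vertex d are not connected in the tree.

A tree decomposition must satisfy three properties: every vertex lies in some bag; for every edge, both endpoints lie together in some bag; and for every vertex, the bags containing it form a connected subtree. Here bags containing vertex d are not connected in the tree, so the decomposition is invalid.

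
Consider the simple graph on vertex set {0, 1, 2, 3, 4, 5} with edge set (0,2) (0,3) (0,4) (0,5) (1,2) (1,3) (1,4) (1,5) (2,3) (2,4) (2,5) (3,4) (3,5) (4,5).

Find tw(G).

4

A width-4 tree decomposition is:
Bags: B1 = {1, 2, 3, 4, 5}  B2 = {0, 2, 3, 4, 5}
Tree: B1–B2
Each bag holds 5 vertices, so the decomposition has width 4, which upper-bounds the treewidth. On the other hand G contains the 5-clique {0, 2, 3, 4, 5}. A clique must lie in a single bag of any decomposition, so no decomposition can have width below 4. Combining the bounds, tw(G) = 4.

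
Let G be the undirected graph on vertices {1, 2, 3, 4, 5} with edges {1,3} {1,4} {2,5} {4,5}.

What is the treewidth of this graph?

A width-1 tree decomposition is:
Bags: B1 = {2, 5}  B2 = {4, 5}  B3 = {1, 4}  B4 = {1, 3}
Tree: B1–B2, B2–B3, B3–B4
The largest bag has 2 vertices, giving width 1; this decomposition certifies tw(G) ≤ 1. Any graph with an edge has treewidth ≥ 1, and G has the edge 2–5. Therefore the treewidth is 1.

1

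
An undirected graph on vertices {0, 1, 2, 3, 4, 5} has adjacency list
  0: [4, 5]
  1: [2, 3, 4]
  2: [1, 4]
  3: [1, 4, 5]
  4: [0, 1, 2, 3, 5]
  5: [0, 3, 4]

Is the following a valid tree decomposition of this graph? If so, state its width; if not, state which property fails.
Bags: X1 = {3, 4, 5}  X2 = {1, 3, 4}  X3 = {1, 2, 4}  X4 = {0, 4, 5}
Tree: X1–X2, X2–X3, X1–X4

Every vertex of G appears in some bag (union = {0, 1, 2, 3, 4, 5}); every edge is covered by a bag; and for each vertex v the set of bags containing v is connected in the bag tree. The decomposition is therefore valid. The largest bag has 3 vertices, so the width is 2.

Yes; width 2.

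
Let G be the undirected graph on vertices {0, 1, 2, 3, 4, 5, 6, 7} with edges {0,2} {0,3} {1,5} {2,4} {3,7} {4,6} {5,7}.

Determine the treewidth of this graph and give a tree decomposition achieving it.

Every bag has size at most 2, so the width is 2 − 1 = 1 and tw(G) ≤ 1. G has an edge, so its treewidth is at least 1. Combining the bounds, tw(G) = 1.

Treewidth 1.
Bags: B1 = {1, 5}  B2 = {5, 7}  B3 = {3, 7}  B4 = {0, 3}  B5 = {0, 2}  B6 = {2, 4}  B7 = {4, 6}
Tree: B1–B2, B2–B3, B3–B4, B4–B5, B5–B6, B6–B7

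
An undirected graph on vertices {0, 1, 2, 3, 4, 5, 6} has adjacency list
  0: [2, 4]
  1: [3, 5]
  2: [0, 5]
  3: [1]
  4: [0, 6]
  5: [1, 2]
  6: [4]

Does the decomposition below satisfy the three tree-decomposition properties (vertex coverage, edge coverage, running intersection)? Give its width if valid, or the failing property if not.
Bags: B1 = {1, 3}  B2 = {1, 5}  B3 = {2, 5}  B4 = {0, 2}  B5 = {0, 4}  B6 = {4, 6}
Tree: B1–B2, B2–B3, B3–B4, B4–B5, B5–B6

Yes; width 1.

Every vertex of G appears in some bag (union = {0, 1, 2, 3, 4, 5, 6}); every edge is covered by a bag; and for each vertex v the set of bags containing v is connected in the bag tree. The decomposition is therefore valid. The largest bag has 2 vertices, so the width is 1.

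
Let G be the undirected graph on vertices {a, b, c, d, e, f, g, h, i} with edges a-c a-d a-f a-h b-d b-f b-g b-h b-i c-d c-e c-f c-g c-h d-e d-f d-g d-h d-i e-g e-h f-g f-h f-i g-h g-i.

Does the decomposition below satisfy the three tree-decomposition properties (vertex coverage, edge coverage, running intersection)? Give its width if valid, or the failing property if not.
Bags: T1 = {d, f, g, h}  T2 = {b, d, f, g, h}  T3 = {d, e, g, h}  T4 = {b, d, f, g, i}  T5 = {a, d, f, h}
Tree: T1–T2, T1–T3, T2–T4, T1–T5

A tree decomposition must satisfy three properties: every vertex lies in some bag; for every edge, both endpoints lie together in some bag; and for every vertex, the bags containing it form a connected subtree. Here vertex c appears in no bag, so the decomposition is invalid.

No — vertex c appears in no bag.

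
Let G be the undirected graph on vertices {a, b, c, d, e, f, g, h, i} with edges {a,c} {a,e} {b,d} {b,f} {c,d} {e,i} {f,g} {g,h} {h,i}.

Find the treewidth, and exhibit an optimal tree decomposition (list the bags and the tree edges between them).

Each bag holds 3 vertices, so the decomposition has width 2, which upper-bounds the treewidth. Since c–a–e–i–h–g–f–b–d–c is a cycle in G, G is not acyclic. Forests are exactly the graphs of treewidth ≤ 1, so tw(G) ≥ 2. Hence tw(G) = 2 exactly.

Treewidth 2.
Bags: B1 = {a, c, e}  B2 = {c, e, i}  B3 = {c, h, i}  B4 = {c, g, h}  B5 = {c, f, g}  B6 = {b, c, f}  B7 = {b, c, d}
Tree: B1–B2, B2–B3, B3–B4, B4–B5, B5–B6, B6–B7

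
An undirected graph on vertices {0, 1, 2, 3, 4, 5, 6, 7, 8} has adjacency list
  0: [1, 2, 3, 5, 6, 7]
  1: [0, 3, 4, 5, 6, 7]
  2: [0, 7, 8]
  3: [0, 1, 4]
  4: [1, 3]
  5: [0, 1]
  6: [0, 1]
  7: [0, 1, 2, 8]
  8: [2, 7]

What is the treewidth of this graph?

A width-2 tree decomposition is:
Bags: B1 = {0, 1, 3}  B2 = {0, 1, 5}  B3 = {0, 1, 7}  B4 = {1, 3, 4}  B5 = {0, 2, 7}  B6 = {2, 7, 8}  B7 = {0, 1, 6}
Tree: B1–B2, B2–B3, B1–B4, B3–B5, B5–B6, B3–B7
Each bag holds 3 vertices, so the decomposition has width 2, which upper-bounds the treewidth. On the other hand G contains the 3-clique {0, 1, 3}. A clique must lie in a single bag of any decomposition, so no decomposition can have width below 2. Hence tw(G) = 2 exactly.

2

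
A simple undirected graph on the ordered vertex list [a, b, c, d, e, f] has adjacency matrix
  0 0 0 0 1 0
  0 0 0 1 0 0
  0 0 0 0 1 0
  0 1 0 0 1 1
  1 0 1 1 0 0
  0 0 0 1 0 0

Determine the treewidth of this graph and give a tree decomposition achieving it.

The largest bag has 2 vertices, giving width 1; this decomposition certifies tw(G) ≤ 1. Since G has at least one edge (e.g. b–d), it is not an edgeless graph, so tw(G) ≥ 1. Hence tw(G) = 1 exactly.

Treewidth 1.
Bags: B1 = {b, d}  B2 = {d, e}  B3 = {a, e}  B4 = {c, e}  B5 = {d, f}
Tree: B1–B2, B2–B3, B3–B4, B2–B5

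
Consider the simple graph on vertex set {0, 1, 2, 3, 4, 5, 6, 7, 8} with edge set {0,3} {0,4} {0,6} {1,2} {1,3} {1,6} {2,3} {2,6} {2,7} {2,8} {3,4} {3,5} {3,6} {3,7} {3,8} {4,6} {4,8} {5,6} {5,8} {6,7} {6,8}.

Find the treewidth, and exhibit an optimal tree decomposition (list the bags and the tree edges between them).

The largest bag has 4 vertices, giving width 3; this decomposition certifies tw(G) ≤ 3. On the other hand G contains the 4-clique {0, 3, 4, 6}. A clique must lie in a single bag of any decomposition, so no decomposition can have width below 3. Therefore the treewidth is 3.

Treewidth 3.
Bags: B1 = {1, 2, 3, 6}  B2 = {2, 3, 6, 8}  B3 = {2, 3, 6, 7}  B4 = {3, 5, 6, 8}  B5 = {3, 4, 6, 8}  B6 = {0, 3, 4, 6}
Tree: B1–B2, B1–B3, B2–B4, B2–B5, B5–B6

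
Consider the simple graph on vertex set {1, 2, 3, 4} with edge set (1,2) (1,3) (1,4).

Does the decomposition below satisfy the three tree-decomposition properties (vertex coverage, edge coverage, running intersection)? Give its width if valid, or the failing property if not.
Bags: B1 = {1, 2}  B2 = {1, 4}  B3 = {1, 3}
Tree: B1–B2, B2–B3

Yes; width 1.

Checking the three conditions: (i) the bags cover all of {1, 2, 3, 4}; (ii) for each edge, some bag contains both endpoints; (iii) the bags containing any fixed vertex form a subtree. All hold, so the decomposition is valid with width 2 − 1 = 1.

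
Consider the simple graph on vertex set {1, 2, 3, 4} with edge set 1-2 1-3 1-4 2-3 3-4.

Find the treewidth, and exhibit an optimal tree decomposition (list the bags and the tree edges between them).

Each bag holds 3 vertices, so the decomposition has width 2, which upper-bounds the treewidth. Conversely, {1, 2, 3} is a clique of size 3, and the vertices of any clique must share a bag in every tree decomposition; so some bag has ≥ 3 vertices and tw(G) ≥ 2. The upper and lower bounds meet at 2, so that is the treewidth.

Treewidth 2.
One optimal decomposition is:
Bags: B1 = {1, 3, 4}  B2 = {1, 2, 3}
Tree: B1–B2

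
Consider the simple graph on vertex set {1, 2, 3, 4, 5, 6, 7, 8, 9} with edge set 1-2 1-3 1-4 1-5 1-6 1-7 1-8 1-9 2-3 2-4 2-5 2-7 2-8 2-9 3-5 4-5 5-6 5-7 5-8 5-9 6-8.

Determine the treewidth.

3

A width-3 tree decomposition is:
Bags: B1 = {1, 2, 4, 5}  B2 = {1, 2, 5, 8}  B3 = {1, 2, 5, 7}  B4 = {1, 2, 3, 5}  B5 = {1, 5, 6, 8}  B6 = {1, 2, 5, 9}
Tree: B1–B2, B2–B3, B2–B4, B2–B5, B3–B6
Every bag has size at most 4, so the width is 4 − 1 = 3 and tw(G) ≤ 3. Conversely, {1, 2, 3, 5} is a clique of size 4, and the vertices of any clique must share a bag in every tree decomposition; so some bag has ≥ 4 vertices and tw(G) ≥ 3. Therefore the treewidth is 3.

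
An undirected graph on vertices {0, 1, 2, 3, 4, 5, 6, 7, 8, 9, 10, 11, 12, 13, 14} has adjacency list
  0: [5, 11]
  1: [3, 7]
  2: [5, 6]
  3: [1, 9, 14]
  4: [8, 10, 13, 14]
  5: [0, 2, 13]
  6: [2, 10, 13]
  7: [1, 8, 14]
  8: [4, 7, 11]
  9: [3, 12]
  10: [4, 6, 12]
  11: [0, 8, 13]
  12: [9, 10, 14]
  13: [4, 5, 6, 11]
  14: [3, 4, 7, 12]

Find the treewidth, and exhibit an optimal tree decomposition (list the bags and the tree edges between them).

Treewidth 3.
Bags: B1 = {0, 2, 5, 11}  B2 = {2, 5, 11, 13}  B3 = {2, 6, 11, 13}  B4 = {6, 8, 11, 13}  B5 = {4, 6, 8, 13}  B6 = {4, 6, 8, 10}  B7 = {4, 7, 8, 10}  B8 = {4, 7, 10, 14}  B9 = {7, 10, 12, 14}  B10 = {1, 7, 12, 14}  B11 = {1, 3, 12, 14}  B12 = {1, 3, 9, 12}
Tree: B1–B2, B2–B3, B3–B4, B4–B5, B5–B6, B6–B7, B7–B8, B8–B9, B9–B10, B10–B11, B11–B12

Each bag holds 4 vertices, so the decomposition has width 3, which upper-bounds the treewidth. For the lower bound: the 4 vertex sets {0,2,5}, {11}, {13}, {4,6,8,10} are disjoint, each induces a connected subgraph, and every pair is joined by at least one edge of G. Contracting each set to a single vertex therefore yields K_{4} as a minor, and since treewidth is minor-monotone, tw(G) ≥ tw(K_{4}) = 3. Combining the bounds, tw(G) = 3.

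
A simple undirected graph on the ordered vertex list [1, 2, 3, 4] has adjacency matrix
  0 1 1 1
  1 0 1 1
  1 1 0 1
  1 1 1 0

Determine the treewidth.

3

A width-3 tree decomposition is:
Bags: B1 = {1, 2, 3, 4}
Tree: (single bag)
A single bag containing all 4 vertices is trivially a valid decomposition of width 3. Conversely, {1, 2, 3, 4} is a clique of size 4, and the vertices of any clique must share a bag in every tree decomposition; so some bag has ≥ 4 vertices and tw(G) ≥ 3. Combining the bounds, tw(G) = 3.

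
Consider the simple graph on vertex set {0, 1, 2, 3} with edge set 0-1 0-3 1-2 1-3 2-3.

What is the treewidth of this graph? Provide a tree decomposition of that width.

Treewidth 2.
Bags: B1 = {0, 1, 3}  B2 = {1, 2, 3}
Tree: B1–B2

Every bag has size at most 3, so the width is 3 − 1 = 2 and tw(G) ≤ 2. On the other hand G contains the 3-clique {0, 1, 3}. A clique must lie in a single bag of any decomposition, so no decomposition can have width below 2. The upper and lower bounds meet at 2, so that is the treewidth.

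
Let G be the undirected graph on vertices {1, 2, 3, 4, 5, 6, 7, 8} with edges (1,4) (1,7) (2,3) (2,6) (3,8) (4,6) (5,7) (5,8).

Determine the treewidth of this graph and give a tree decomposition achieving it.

Treewidth 2.
Bags: B1 = {1, 4, 7}  B2 = {4, 5, 7}  B3 = {4, 5, 8}  B4 = {3, 4, 8}  B5 = {2, 3, 4}  B6 = {2, 4, 6}
Tree: B1–B2, B2–B3, B3–B4, B4–B5, B5–B6

Each bag holds 3 vertices, so the decomposition has width 2, which upper-bounds the treewidth. For the lower bound, G contains the cycle 4–1–7–5–8–3–2–6–4, so G is not a forest; only forests have treewidth ≤ 1, hence tw(G) ≥ 2. The upper and lower bounds meet at 2, so that is the treewidth.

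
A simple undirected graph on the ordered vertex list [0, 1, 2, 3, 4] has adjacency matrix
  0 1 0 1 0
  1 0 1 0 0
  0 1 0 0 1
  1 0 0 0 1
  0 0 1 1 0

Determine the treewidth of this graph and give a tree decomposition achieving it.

The largest bag has 3 vertices, giving width 2; this decomposition certifies tw(G) ≤ 2. The edges 1–2–4–3–0–1 form a cycle, so G is not a tree and its treewidth is at least 2. Therefore the treewidth is 2.

Treewidth 2.
Bags: B1 = {1, 2, 4}  B2 = {1, 3, 4}  B3 = {0, 1, 3}
Tree: B1–B2, B2–B3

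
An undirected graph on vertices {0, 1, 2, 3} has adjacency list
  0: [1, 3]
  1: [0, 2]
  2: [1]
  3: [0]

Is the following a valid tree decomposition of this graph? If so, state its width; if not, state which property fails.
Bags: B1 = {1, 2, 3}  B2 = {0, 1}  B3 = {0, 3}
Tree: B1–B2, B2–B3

A tree decomposition must satisfy three properties: every vertex lies in some bag; for every edge, both endpoints lie together in some bag; and for every vertex, the bags containing it form a connected subtree. Here bags containing vertex 3 are not connected in the tree, so the decomposition is invalid.

No — bags containing vertex 3 are not connected in the tree.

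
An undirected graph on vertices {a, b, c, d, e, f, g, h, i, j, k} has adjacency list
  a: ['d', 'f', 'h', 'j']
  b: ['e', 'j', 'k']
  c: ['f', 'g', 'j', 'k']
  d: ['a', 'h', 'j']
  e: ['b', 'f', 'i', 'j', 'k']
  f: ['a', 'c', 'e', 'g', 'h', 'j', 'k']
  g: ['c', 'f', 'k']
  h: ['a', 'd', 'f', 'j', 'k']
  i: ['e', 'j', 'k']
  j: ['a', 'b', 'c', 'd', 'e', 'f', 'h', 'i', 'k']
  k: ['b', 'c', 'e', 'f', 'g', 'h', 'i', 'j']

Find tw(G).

3

A width-3 tree decomposition is:
Bags: B1 = {f, h, j, k}  B2 = {a, f, h, j}  B3 = {c, f, j, k}  B4 = {e, f, j, k}  B5 = {c, f, g, k}  B6 = {b, e, j, k}  B7 = {a, d, h, j}  B8 = {e, i, j, k}
Tree: B1–B2, B1–B3, B3–B4, B3–B5, B4–B6, B2–B7, B6–B8
The largest bag has 4 vertices, giving width 3; this decomposition certifies tw(G) ≤ 3. On the other hand G contains the 4-clique {c, f, g, k}. A clique must lie in a single bag of any decomposition, so no decomposition can have width below 3. Therefore the treewidth is 3.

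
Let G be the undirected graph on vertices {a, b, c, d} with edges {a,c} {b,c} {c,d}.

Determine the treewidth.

1

A width-1 tree decomposition is:
Bags: B1 = {c, d}  B2 = {b, c}  B3 = {a, c}
Tree: B1–B2, B2–B3
Every bag has size at most 2, so the width is 2 − 1 = 1 and tw(G) ≤ 1. Since G has at least one edge (e.g. c–d), it is not an edgeless graph, so tw(G) ≥ 1. Therefore the treewidth is 1.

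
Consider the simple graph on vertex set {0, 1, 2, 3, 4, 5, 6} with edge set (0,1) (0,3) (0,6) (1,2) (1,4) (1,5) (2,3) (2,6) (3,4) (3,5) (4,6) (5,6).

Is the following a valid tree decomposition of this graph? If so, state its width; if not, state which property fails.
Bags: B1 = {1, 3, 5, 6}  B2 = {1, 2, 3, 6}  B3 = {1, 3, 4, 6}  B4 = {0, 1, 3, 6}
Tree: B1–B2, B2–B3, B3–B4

Yes; width 3.

Checking the three conditions: (i) the bags cover all of {0, 1, 2, 3, 4, 5, 6}; (ii) for each edge, some bag contains both endpoints; (iii) the bags containing any fixed vertex form a subtree. All hold, so the decomposition is valid with width 4 − 1 = 3.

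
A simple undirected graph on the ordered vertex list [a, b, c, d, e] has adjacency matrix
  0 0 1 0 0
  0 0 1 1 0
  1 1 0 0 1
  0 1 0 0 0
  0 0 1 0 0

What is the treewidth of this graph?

1

A width-1 tree decomposition is:
Bags: B1 = {b, d}  B2 = {b, c}  B3 = {a, c}  B4 = {c, e}
Tree: B1–B2, B2–B3, B2–B4
The largest bag has 2 vertices, giving width 1; this decomposition certifies tw(G) ≤ 1. Any graph with an edge has treewidth ≥ 1, and G has the edge b–d. The upper and lower bounds meet at 1, so that is the treewidth.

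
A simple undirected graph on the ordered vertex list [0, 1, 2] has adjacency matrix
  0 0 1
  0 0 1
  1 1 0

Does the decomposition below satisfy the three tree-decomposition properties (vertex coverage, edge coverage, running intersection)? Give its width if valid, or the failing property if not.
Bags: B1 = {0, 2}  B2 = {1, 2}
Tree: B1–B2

Yes; width 1.

Every vertex of G appears in some bag (union = {0, 1, 2}); every edge is covered by a bag; and for each vertex v the set of bags containing v is connected in the bag tree. The decomposition is therefore valid. The largest bag has 2 vertices, so the width is 1.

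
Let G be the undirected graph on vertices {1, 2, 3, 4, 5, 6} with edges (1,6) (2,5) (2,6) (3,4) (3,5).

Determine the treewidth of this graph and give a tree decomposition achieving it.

The largest bag has 2 vertices, giving width 1; this decomposition certifies tw(G) ≤ 1. Since G has at least one edge (e.g. 4–3), it is not an edgeless graph, so tw(G) ≥ 1. The upper and lower bounds meet at 1, so that is the treewidth.

Treewidth 1.
One optimal decomposition is:
Bags: B1 = {3, 4}  B2 = {3, 5}  B3 = {2, 5}  B4 = {2, 6}  B5 = {1, 6}
Tree: B1–B2, B2–B3, B3–B4, B4–B5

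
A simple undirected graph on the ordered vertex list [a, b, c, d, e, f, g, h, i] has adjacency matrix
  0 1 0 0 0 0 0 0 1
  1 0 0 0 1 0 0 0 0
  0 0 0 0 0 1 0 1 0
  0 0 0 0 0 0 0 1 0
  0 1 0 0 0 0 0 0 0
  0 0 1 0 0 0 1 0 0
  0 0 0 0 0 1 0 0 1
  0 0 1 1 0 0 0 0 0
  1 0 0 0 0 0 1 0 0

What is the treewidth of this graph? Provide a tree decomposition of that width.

Treewidth 1.
One such decomposition:
Bags: B1 = {d, h}  B2 = {c, h}  B3 = {c, f}  B4 = {f, g}  B5 = {g, i}  B6 = {a, i}  B7 = {a, b}  B8 = {b, e}
Tree: B1–B2, B2–B3, B3–B4, B4–B5, B5–B6, B6–B7, B7–B8

The largest bag has 2 vertices, giving width 1; this decomposition certifies tw(G) ≤ 1. Any graph with an edge has treewidth ≥ 1, and G has the edge d–h. The upper and lower bounds meet at 1, so that is the treewidth.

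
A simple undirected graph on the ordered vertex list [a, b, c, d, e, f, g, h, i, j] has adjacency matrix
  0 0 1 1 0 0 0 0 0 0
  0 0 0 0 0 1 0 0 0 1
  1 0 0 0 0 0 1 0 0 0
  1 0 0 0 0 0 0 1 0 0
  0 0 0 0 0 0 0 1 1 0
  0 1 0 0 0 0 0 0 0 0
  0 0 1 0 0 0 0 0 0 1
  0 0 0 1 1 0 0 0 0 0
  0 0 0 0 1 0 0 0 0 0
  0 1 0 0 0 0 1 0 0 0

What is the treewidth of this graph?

1

A width-1 tree decomposition is:
Bags: B1 = {e, i}  B2 = {e, h}  B3 = {d, h}  B4 = {a, d}  B5 = {a, c}  B6 = {c, g}  B7 = {g, j}  B8 = {b, j}  B9 = {b, f}
Tree: B1–B2, B2–B3, B3–B4, B4–B5, B5–B6, B6–B7, B7–B8, B8–B9
Every bag has size at most 2, so the width is 2 − 1 = 1 and tw(G) ≤ 1. G has an edge, so its treewidth is at least 1. The upper and lower bounds meet at 1, so that is the treewidth.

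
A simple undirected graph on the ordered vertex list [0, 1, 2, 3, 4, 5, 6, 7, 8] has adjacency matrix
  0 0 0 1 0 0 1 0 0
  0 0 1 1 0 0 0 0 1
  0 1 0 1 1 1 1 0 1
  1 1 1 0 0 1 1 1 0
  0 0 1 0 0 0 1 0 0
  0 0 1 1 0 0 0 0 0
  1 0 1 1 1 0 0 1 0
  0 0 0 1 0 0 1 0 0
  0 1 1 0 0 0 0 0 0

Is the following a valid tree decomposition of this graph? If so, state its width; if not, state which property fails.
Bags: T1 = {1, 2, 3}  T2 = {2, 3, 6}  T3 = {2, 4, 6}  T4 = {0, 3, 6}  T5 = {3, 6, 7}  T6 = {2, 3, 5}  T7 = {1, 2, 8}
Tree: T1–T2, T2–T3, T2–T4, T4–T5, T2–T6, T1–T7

Yes; width 2.

Vertex coverage: the bags together contain {0, 1, 2, 3, 4, 5, 6, 7, 8}, the full vertex set. Edge coverage: each edge of G has both endpoints in at least one bag. Running intersection: for every vertex, the bags containing it form a connected subtree. All three properties hold, so this is a valid tree decomposition of width max|bag| − 1 = 2, and hence tw(G) ≤ 2.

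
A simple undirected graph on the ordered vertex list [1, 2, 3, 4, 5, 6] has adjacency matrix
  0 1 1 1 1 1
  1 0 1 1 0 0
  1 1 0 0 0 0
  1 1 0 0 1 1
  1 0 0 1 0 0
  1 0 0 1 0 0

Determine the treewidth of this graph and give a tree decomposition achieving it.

Every bag has size at most 3, so the width is 3 − 1 = 2 and tw(G) ≤ 2. For the lower bound, the 3 vertices {1, 2, 3} are pairwise adjacent, and any tree decomposition puts a clique entirely inside one bag — forcing width ≥ 2. Combining the bounds, tw(G) = 2.

Treewidth 2.
One optimal decomposition is:
Bags: B1 = {1, 4, 6}  B2 = {1, 2, 4}  B3 = {1, 4, 5}  B4 = {1, 2, 3}
Tree: B1–B2, B1–B3, B2–B4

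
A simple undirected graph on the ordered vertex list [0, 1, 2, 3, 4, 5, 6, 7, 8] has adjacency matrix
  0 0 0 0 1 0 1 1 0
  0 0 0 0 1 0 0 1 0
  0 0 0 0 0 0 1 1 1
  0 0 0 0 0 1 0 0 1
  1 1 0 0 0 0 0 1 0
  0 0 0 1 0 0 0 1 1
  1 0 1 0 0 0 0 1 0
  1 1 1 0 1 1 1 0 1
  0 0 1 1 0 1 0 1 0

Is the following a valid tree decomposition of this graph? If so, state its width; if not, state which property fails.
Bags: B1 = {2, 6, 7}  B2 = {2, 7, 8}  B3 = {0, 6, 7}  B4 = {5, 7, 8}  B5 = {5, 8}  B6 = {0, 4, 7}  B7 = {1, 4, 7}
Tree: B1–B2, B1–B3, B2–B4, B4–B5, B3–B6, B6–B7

No — vertex 3 appears in no bag.

A tree decomposition must satisfy three properties: every vertex lies in some bag; for every edge, both endpoints lie together in some bag; and for every vertex, the bags containing it form a connected subtree. Here vertex 3 appears in no bag, so the decomposition is invalid.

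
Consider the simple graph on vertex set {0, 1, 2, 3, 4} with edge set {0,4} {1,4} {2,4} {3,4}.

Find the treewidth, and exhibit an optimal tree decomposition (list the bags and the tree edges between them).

Treewidth 1.
One optimal decomposition is:
Bags: B1 = {0, 4}  B2 = {1, 4}  B3 = {2, 4}  B4 = {3, 4}
Tree: B1–B2, B1–B3, B2–B4

The largest bag has 2 vertices, giving width 1; this decomposition certifies tw(G) ≤ 1. G has an edge, so its treewidth is at least 1. Hence tw(G) = 1 exactly.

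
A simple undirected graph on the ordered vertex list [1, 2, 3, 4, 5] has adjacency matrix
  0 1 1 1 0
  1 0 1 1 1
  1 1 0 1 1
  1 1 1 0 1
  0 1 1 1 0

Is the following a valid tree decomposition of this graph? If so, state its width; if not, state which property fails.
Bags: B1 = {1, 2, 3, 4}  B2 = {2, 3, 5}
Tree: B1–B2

A tree decomposition must satisfy three properties: every vertex lies in some bag; for every edge, both endpoints lie together in some bag; and for every vertex, the bags containing it form a connected subtree. Here edge (4,5) lies in no bag, so the decomposition is invalid.

No — edge (4,5) lies in no bag.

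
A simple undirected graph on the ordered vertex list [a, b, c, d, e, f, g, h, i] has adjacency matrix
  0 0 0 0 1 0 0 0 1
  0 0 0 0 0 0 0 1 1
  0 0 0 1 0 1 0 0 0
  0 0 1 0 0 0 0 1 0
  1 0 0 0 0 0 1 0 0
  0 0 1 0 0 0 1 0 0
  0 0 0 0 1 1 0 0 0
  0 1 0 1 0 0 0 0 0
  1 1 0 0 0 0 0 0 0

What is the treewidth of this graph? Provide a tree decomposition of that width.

Treewidth 2.
One optimal decomposition is:
Bags: B1 = {b, d, h}  B2 = {b, c, d}  B3 = {b, c, f}  B4 = {b, f, g}  B5 = {b, e, g}  B6 = {a, b, e}  B7 = {a, b, i}
Tree: B1–B2, B2–B3, B3–B4, B4–B5, B5–B6, B6–B7

Each bag holds 3 vertices, so the decomposition has width 2, which upper-bounds the treewidth. The edges b–h–d–c–f–g–e–a–i–b form a cycle, so G is not a tree and its treewidth is at least 2. Combining the bounds, tw(G) = 2.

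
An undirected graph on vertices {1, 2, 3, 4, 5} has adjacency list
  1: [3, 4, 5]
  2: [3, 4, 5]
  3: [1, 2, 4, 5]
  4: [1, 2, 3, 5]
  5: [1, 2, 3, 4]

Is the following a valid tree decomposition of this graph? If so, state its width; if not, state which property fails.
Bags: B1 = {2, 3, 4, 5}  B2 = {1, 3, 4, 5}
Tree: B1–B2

Checking the three conditions: (i) the bags cover all of {1, 2, 3, 4, 5}; (ii) for each edge, some bag contains both endpoints; (iii) the bags containing any fixed vertex form a subtree. All hold, so the decomposition is valid with width 4 − 1 = 3.

Yes; width 3.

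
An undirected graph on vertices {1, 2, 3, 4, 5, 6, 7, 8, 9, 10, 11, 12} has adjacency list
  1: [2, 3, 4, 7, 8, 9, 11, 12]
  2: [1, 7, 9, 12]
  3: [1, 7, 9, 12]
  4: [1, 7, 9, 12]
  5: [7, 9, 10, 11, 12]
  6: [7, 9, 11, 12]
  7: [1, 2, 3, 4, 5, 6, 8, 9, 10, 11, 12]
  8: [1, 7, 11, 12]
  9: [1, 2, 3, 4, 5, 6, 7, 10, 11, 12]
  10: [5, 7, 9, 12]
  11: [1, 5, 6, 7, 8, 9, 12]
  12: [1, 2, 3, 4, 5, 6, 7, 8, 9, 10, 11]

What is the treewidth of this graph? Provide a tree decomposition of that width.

The largest bag has 5 vertices, giving width 4; this decomposition certifies tw(G) ≤ 4. For the lower bound, the 5 vertices {1, 7, 8, 11, 12} are pairwise adjacent, and any tree decomposition puts a clique entirely inside one bag — forcing width ≥ 4. Combining the bounds, tw(G) = 4.

Treewidth 4.
One such decomposition:
Bags: B1 = {1, 7, 9, 11, 12}  B2 = {1, 3, 7, 9, 12}  B3 = {1, 2, 7, 9, 12}  B4 = {1, 4, 7, 9, 12}  B5 = {5, 7, 9, 11, 12}  B6 = {5, 7, 9, 10, 12}  B7 = {1, 7, 8, 11, 12}  B8 = {6, 7, 9, 11, 12}
Tree: B1–B2, B1–B3, B2–B4, B1–B5, B5–B6, B1–B7, B1–B8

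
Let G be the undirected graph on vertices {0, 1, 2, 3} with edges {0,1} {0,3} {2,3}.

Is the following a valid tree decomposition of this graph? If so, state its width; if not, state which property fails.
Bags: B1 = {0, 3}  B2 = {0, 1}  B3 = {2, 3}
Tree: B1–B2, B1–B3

Yes; width 1.

Checking the three conditions: (i) the bags cover all of {0, 1, 2, 3}; (ii) for each edge, some bag contains both endpoints; (iii) the bags containing any fixed vertex form a subtree. All hold, so the decomposition is valid with width 2 − 1 = 1.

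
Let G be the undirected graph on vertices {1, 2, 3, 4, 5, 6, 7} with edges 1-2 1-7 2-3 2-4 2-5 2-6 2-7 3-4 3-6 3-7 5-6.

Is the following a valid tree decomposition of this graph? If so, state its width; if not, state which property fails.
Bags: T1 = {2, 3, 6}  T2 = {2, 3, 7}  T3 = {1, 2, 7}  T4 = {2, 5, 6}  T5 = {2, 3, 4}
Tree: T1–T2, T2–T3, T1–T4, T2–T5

Every vertex of G appears in some bag (union = {1, 2, 3, 4, 5, 6, 7}); every edge is covered by a bag; and for each vertex v the set of bags containing v is connected in the bag tree. The decomposition is therefore valid. The largest bag has 3 vertices, so the width is 2.

Yes; width 2.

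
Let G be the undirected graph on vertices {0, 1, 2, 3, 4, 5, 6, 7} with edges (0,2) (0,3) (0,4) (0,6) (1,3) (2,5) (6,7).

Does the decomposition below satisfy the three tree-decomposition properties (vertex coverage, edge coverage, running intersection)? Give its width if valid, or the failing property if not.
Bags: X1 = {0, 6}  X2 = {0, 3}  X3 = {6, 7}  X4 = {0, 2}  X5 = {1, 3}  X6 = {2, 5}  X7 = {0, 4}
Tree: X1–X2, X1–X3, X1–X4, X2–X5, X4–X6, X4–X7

Every vertex of G appears in some bag (union = {0, 1, 2, 3, 4, 5, 6, 7}); every edge is covered by a bag; and for each vertex v the set of bags containing v is connected in the bag tree. The decomposition is therefore valid. The largest bag has 2 vertices, so the width is 1.

Yes; width 1.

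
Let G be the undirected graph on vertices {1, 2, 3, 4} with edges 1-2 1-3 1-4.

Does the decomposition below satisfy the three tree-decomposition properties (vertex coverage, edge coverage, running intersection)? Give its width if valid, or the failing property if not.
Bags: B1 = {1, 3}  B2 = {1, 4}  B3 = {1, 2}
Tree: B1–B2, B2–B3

Vertex coverage: the bags together contain {1, 2, 3, 4}, the full vertex set. Edge coverage: each edge of G has both endpoints in at least one bag. Running intersection: for every vertex, the bags containing it form a connected subtree. All three properties hold, so this is a valid tree decomposition of width max|bag| − 1 = 1, and hence tw(G) ≤ 1.

Yes; width 1.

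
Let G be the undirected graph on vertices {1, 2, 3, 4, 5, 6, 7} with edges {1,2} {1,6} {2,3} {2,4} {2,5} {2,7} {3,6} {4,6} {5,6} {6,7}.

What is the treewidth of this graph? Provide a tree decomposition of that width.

Treewidth 2.
Bags: B1 = {2, 4, 6}  B2 = {2, 6, 7}  B3 = {2, 3, 6}  B4 = {2, 5, 6}  B5 = {1, 2, 6}
Tree: B1–B2, B2–B3, B3–B4, B4–B5

Each bag holds 3 vertices, so the decomposition has width 2, which upper-bounds the treewidth. Since 6–4–2–7–6 is a cycle in G, G is not acyclic. Forests are exactly the graphs of treewidth ≤ 1, so tw(G) ≥ 2. Combining the bounds, tw(G) = 2.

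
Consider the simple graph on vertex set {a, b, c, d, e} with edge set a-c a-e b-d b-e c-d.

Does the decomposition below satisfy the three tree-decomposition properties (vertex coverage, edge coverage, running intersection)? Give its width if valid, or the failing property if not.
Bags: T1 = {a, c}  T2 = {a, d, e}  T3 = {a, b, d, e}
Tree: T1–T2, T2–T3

A tree decomposition must satisfy three properties: every vertex lies in some bag; for every edge, both endpoints lie together in some bag; and for every vertex, the bags containing it form a connected subtree. Here edge (d,c) lies in no bag, so the decomposition is invalid.

No — edge (d,c) lies in no bag.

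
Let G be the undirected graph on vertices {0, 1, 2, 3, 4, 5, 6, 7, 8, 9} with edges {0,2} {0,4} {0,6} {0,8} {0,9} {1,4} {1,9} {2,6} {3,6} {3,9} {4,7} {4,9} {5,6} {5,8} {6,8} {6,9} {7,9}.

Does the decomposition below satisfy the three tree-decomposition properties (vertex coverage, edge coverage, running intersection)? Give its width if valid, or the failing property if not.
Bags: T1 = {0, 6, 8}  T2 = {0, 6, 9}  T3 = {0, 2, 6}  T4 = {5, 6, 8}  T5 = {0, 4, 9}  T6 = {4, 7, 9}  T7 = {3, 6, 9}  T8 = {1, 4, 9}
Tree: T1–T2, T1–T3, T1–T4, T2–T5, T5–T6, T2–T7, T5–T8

Yes; width 2.

Vertex coverage: the bags together contain {0, 1, 2, 3, 4, 5, 6, 7, 8, 9}, the full vertex set. Edge coverage: each edge of G has both endpoints in at least one bag. Running intersection: for every vertex, the bags containing it form a connected subtree. All three properties hold, so this is a valid tree decomposition of width max|bag| − 1 = 2, and hence tw(G) ≤ 2.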